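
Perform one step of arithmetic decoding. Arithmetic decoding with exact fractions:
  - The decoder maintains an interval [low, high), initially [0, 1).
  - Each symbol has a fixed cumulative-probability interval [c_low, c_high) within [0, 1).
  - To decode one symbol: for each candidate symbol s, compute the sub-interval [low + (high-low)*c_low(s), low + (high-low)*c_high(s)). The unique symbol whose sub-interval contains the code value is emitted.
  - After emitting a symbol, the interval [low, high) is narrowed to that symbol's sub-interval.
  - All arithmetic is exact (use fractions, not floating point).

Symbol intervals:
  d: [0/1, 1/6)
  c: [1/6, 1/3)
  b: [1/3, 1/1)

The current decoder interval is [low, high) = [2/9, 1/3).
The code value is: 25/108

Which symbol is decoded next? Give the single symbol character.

Answer: d

Derivation:
Interval width = high − low = 1/3 − 2/9 = 1/9
Scaled code = (code − low) / width = (25/108 − 2/9) / 1/9 = 1/12
  d: [0/1, 1/6) ← scaled code falls here ✓
  c: [1/6, 1/3) 
  b: [1/3, 1/1) 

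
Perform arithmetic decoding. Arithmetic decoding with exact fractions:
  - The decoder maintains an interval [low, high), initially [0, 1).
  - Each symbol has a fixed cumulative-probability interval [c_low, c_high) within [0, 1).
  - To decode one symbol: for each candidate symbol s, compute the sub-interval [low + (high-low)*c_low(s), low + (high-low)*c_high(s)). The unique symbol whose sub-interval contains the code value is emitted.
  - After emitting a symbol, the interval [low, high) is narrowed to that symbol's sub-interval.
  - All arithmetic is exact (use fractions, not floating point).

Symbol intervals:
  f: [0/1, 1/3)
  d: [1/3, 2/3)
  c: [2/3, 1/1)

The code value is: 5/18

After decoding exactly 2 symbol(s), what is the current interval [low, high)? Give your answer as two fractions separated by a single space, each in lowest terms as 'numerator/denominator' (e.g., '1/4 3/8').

Step 1: interval [0/1, 1/1), width = 1/1 - 0/1 = 1/1
  'f': [0/1 + 1/1*0/1, 0/1 + 1/1*1/3) = [0/1, 1/3) <- contains code 5/18
  'd': [0/1 + 1/1*1/3, 0/1 + 1/1*2/3) = [1/3, 2/3)
  'c': [0/1 + 1/1*2/3, 0/1 + 1/1*1/1) = [2/3, 1/1)
  emit 'f', narrow to [0/1, 1/3)
Step 2: interval [0/1, 1/3), width = 1/3 - 0/1 = 1/3
  'f': [0/1 + 1/3*0/1, 0/1 + 1/3*1/3) = [0/1, 1/9)
  'd': [0/1 + 1/3*1/3, 0/1 + 1/3*2/3) = [1/9, 2/9)
  'c': [0/1 + 1/3*2/3, 0/1 + 1/3*1/1) = [2/9, 1/3) <- contains code 5/18
  emit 'c', narrow to [2/9, 1/3)

Answer: 2/9 1/3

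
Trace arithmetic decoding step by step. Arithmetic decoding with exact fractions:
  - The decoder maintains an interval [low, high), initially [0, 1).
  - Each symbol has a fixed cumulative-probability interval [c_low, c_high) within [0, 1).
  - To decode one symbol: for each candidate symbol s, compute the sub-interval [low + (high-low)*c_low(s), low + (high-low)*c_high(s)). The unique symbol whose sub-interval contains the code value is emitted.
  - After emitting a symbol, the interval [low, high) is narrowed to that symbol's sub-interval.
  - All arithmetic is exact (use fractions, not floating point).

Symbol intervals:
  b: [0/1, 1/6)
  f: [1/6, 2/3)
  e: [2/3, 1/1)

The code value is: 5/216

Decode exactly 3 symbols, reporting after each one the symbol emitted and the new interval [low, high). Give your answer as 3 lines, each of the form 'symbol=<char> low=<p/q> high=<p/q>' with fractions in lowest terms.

Step 1: interval [0/1, 1/1), width = 1/1 - 0/1 = 1/1
  'b': [0/1 + 1/1*0/1, 0/1 + 1/1*1/6) = [0/1, 1/6) <- contains code 5/216
  'f': [0/1 + 1/1*1/6, 0/1 + 1/1*2/3) = [1/6, 2/3)
  'e': [0/1 + 1/1*2/3, 0/1 + 1/1*1/1) = [2/3, 1/1)
  emit 'b', narrow to [0/1, 1/6)
Step 2: interval [0/1, 1/6), width = 1/6 - 0/1 = 1/6
  'b': [0/1 + 1/6*0/1, 0/1 + 1/6*1/6) = [0/1, 1/36) <- contains code 5/216
  'f': [0/1 + 1/6*1/6, 0/1 + 1/6*2/3) = [1/36, 1/9)
  'e': [0/1 + 1/6*2/3, 0/1 + 1/6*1/1) = [1/9, 1/6)
  emit 'b', narrow to [0/1, 1/36)
Step 3: interval [0/1, 1/36), width = 1/36 - 0/1 = 1/36
  'b': [0/1 + 1/36*0/1, 0/1 + 1/36*1/6) = [0/1, 1/216)
  'f': [0/1 + 1/36*1/6, 0/1 + 1/36*2/3) = [1/216, 1/54)
  'e': [0/1 + 1/36*2/3, 0/1 + 1/36*1/1) = [1/54, 1/36) <- contains code 5/216
  emit 'e', narrow to [1/54, 1/36)

Answer: symbol=b low=0/1 high=1/6
symbol=b low=0/1 high=1/36
symbol=e low=1/54 high=1/36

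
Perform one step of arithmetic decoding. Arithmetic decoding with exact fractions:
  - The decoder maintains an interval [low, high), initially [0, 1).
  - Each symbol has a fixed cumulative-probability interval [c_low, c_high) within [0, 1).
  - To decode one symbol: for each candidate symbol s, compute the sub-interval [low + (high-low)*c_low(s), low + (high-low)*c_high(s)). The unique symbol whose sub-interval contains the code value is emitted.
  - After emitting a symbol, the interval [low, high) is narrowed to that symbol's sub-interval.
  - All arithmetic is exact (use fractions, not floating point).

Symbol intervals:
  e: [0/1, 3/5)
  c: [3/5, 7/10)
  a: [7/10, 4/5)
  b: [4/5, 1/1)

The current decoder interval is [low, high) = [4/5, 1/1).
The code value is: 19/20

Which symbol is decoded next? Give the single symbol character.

Answer: a

Derivation:
Interval width = high − low = 1/1 − 4/5 = 1/5
Scaled code = (code − low) / width = (19/20 − 4/5) / 1/5 = 3/4
  e: [0/1, 3/5) 
  c: [3/5, 7/10) 
  a: [7/10, 4/5) ← scaled code falls here ✓
  b: [4/5, 1/1) 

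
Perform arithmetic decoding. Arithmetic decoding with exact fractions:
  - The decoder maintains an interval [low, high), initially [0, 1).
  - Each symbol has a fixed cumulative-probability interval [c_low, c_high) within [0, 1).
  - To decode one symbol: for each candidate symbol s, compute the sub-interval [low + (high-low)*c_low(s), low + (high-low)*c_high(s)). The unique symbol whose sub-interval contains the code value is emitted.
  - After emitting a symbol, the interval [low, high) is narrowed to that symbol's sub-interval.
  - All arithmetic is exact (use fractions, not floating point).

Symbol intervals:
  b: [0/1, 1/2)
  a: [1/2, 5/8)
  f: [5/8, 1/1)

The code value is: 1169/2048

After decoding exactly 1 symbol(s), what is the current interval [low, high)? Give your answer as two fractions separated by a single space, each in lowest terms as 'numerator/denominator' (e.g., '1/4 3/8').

Answer: 1/2 5/8

Derivation:
Step 1: interval [0/1, 1/1), width = 1/1 - 0/1 = 1/1
  'b': [0/1 + 1/1*0/1, 0/1 + 1/1*1/2) = [0/1, 1/2)
  'a': [0/1 + 1/1*1/2, 0/1 + 1/1*5/8) = [1/2, 5/8) <- contains code 1169/2048
  'f': [0/1 + 1/1*5/8, 0/1 + 1/1*1/1) = [5/8, 1/1)
  emit 'a', narrow to [1/2, 5/8)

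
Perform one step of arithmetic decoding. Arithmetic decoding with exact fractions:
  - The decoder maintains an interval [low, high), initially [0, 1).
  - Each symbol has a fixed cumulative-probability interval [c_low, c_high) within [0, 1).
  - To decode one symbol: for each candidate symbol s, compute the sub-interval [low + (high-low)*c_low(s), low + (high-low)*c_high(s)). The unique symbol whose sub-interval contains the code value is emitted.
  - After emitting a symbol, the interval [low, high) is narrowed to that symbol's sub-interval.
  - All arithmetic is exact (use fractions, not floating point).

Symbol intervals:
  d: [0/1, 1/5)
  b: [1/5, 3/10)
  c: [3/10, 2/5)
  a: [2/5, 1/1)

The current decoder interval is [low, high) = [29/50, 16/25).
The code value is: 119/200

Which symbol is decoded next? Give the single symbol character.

Answer: b

Derivation:
Interval width = high − low = 16/25 − 29/50 = 3/50
Scaled code = (code − low) / width = (119/200 − 29/50) / 3/50 = 1/4
  d: [0/1, 1/5) 
  b: [1/5, 3/10) ← scaled code falls here ✓
  c: [3/10, 2/5) 
  a: [2/5, 1/1) 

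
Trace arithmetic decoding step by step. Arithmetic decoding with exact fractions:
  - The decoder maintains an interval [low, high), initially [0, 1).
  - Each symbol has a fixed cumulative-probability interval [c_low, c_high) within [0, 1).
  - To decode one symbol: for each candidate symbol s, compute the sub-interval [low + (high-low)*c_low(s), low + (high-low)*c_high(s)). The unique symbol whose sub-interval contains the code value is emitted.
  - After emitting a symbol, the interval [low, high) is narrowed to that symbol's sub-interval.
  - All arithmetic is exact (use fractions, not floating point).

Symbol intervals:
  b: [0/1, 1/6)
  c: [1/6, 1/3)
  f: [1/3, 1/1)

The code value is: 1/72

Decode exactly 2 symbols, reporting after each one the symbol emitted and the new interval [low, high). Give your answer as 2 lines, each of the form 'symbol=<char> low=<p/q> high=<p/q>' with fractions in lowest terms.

Answer: symbol=b low=0/1 high=1/6
symbol=b low=0/1 high=1/36

Derivation:
Step 1: interval [0/1, 1/1), width = 1/1 - 0/1 = 1/1
  'b': [0/1 + 1/1*0/1, 0/1 + 1/1*1/6) = [0/1, 1/6) <- contains code 1/72
  'c': [0/1 + 1/1*1/6, 0/1 + 1/1*1/3) = [1/6, 1/3)
  'f': [0/1 + 1/1*1/3, 0/1 + 1/1*1/1) = [1/3, 1/1)
  emit 'b', narrow to [0/1, 1/6)
Step 2: interval [0/1, 1/6), width = 1/6 - 0/1 = 1/6
  'b': [0/1 + 1/6*0/1, 0/1 + 1/6*1/6) = [0/1, 1/36) <- contains code 1/72
  'c': [0/1 + 1/6*1/6, 0/1 + 1/6*1/3) = [1/36, 1/18)
  'f': [0/1 + 1/6*1/3, 0/1 + 1/6*1/1) = [1/18, 1/6)
  emit 'b', narrow to [0/1, 1/36)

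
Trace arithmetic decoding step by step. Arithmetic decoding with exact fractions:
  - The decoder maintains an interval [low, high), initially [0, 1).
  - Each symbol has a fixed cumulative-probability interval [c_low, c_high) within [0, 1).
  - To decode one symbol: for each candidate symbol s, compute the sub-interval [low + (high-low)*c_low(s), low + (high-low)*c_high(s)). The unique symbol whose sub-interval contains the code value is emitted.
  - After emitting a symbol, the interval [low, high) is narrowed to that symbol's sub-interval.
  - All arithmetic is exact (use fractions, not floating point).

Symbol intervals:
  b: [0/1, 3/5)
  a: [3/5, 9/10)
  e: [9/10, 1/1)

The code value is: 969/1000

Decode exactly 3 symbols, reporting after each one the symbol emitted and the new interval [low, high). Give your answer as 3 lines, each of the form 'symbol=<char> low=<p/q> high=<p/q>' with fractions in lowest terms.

Step 1: interval [0/1, 1/1), width = 1/1 - 0/1 = 1/1
  'b': [0/1 + 1/1*0/1, 0/1 + 1/1*3/5) = [0/1, 3/5)
  'a': [0/1 + 1/1*3/5, 0/1 + 1/1*9/10) = [3/5, 9/10)
  'e': [0/1 + 1/1*9/10, 0/1 + 1/1*1/1) = [9/10, 1/1) <- contains code 969/1000
  emit 'e', narrow to [9/10, 1/1)
Step 2: interval [9/10, 1/1), width = 1/1 - 9/10 = 1/10
  'b': [9/10 + 1/10*0/1, 9/10 + 1/10*3/5) = [9/10, 24/25)
  'a': [9/10 + 1/10*3/5, 9/10 + 1/10*9/10) = [24/25, 99/100) <- contains code 969/1000
  'e': [9/10 + 1/10*9/10, 9/10 + 1/10*1/1) = [99/100, 1/1)
  emit 'a', narrow to [24/25, 99/100)
Step 3: interval [24/25, 99/100), width = 99/100 - 24/25 = 3/100
  'b': [24/25 + 3/100*0/1, 24/25 + 3/100*3/5) = [24/25, 489/500) <- contains code 969/1000
  'a': [24/25 + 3/100*3/5, 24/25 + 3/100*9/10) = [489/500, 987/1000)
  'e': [24/25 + 3/100*9/10, 24/25 + 3/100*1/1) = [987/1000, 99/100)
  emit 'b', narrow to [24/25, 489/500)

Answer: symbol=e low=9/10 high=1/1
symbol=a low=24/25 high=99/100
symbol=b low=24/25 high=489/500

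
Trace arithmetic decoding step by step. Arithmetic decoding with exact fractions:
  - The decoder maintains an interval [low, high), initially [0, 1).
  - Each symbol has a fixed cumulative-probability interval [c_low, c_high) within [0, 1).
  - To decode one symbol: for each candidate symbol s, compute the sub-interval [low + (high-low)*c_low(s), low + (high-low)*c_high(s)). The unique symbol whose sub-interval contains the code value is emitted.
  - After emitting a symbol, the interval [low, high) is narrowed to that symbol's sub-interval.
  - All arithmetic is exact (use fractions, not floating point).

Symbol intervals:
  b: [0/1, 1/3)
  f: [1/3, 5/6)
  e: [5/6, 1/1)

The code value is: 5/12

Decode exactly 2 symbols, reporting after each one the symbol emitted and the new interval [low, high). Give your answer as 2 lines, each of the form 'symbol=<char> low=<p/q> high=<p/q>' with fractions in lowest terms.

Answer: symbol=f low=1/3 high=5/6
symbol=b low=1/3 high=1/2

Derivation:
Step 1: interval [0/1, 1/1), width = 1/1 - 0/1 = 1/1
  'b': [0/1 + 1/1*0/1, 0/1 + 1/1*1/3) = [0/1, 1/3)
  'f': [0/1 + 1/1*1/3, 0/1 + 1/1*5/6) = [1/3, 5/6) <- contains code 5/12
  'e': [0/1 + 1/1*5/6, 0/1 + 1/1*1/1) = [5/6, 1/1)
  emit 'f', narrow to [1/3, 5/6)
Step 2: interval [1/3, 5/6), width = 5/6 - 1/3 = 1/2
  'b': [1/3 + 1/2*0/1, 1/3 + 1/2*1/3) = [1/3, 1/2) <- contains code 5/12
  'f': [1/3 + 1/2*1/3, 1/3 + 1/2*5/6) = [1/2, 3/4)
  'e': [1/3 + 1/2*5/6, 1/3 + 1/2*1/1) = [3/4, 5/6)
  emit 'b', narrow to [1/3, 1/2)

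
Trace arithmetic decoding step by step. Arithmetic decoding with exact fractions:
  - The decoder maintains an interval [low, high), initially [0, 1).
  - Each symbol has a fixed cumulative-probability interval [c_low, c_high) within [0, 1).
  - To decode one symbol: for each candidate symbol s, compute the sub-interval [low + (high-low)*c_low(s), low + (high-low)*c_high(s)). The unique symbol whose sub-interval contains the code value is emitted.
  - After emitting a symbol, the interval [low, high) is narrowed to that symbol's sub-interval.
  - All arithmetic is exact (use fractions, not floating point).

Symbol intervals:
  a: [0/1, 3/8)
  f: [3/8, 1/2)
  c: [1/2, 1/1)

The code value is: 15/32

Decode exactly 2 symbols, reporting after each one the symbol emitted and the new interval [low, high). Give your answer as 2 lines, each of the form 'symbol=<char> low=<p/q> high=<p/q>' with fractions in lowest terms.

Step 1: interval [0/1, 1/1), width = 1/1 - 0/1 = 1/1
  'a': [0/1 + 1/1*0/1, 0/1 + 1/1*3/8) = [0/1, 3/8)
  'f': [0/1 + 1/1*3/8, 0/1 + 1/1*1/2) = [3/8, 1/2) <- contains code 15/32
  'c': [0/1 + 1/1*1/2, 0/1 + 1/1*1/1) = [1/2, 1/1)
  emit 'f', narrow to [3/8, 1/2)
Step 2: interval [3/8, 1/2), width = 1/2 - 3/8 = 1/8
  'a': [3/8 + 1/8*0/1, 3/8 + 1/8*3/8) = [3/8, 27/64)
  'f': [3/8 + 1/8*3/8, 3/8 + 1/8*1/2) = [27/64, 7/16)
  'c': [3/8 + 1/8*1/2, 3/8 + 1/8*1/1) = [7/16, 1/2) <- contains code 15/32
  emit 'c', narrow to [7/16, 1/2)

Answer: symbol=f low=3/8 high=1/2
symbol=c low=7/16 high=1/2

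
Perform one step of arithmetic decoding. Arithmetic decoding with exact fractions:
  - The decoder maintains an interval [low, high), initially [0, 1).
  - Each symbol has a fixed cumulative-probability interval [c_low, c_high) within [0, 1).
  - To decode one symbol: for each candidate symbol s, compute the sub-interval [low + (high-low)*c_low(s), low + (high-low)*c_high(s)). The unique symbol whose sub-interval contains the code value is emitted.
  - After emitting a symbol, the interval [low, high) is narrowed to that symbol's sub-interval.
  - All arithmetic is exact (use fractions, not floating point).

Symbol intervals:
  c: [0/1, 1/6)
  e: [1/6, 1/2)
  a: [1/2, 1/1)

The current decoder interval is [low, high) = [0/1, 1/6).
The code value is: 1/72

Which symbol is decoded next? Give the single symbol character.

Interval width = high − low = 1/6 − 0/1 = 1/6
Scaled code = (code − low) / width = (1/72 − 0/1) / 1/6 = 1/12
  c: [0/1, 1/6) ← scaled code falls here ✓
  e: [1/6, 1/2) 
  a: [1/2, 1/1) 

Answer: c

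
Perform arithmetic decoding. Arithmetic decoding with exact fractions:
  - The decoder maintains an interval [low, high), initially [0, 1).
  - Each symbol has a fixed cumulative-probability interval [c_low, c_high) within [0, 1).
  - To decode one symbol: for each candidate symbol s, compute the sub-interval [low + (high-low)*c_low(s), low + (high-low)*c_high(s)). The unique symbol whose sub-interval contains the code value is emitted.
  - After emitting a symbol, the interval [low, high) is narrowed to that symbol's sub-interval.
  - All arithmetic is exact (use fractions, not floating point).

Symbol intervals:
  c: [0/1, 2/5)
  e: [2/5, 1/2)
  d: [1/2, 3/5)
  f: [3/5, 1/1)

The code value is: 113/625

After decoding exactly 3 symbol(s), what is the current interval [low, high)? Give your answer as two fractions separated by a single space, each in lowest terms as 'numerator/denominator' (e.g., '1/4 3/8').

Step 1: interval [0/1, 1/1), width = 1/1 - 0/1 = 1/1
  'c': [0/1 + 1/1*0/1, 0/1 + 1/1*2/5) = [0/1, 2/5) <- contains code 113/625
  'e': [0/1 + 1/1*2/5, 0/1 + 1/1*1/2) = [2/5, 1/2)
  'd': [0/1 + 1/1*1/2, 0/1 + 1/1*3/5) = [1/2, 3/5)
  'f': [0/1 + 1/1*3/5, 0/1 + 1/1*1/1) = [3/5, 1/1)
  emit 'c', narrow to [0/1, 2/5)
Step 2: interval [0/1, 2/5), width = 2/5 - 0/1 = 2/5
  'c': [0/1 + 2/5*0/1, 0/1 + 2/5*2/5) = [0/1, 4/25)
  'e': [0/1 + 2/5*2/5, 0/1 + 2/5*1/2) = [4/25, 1/5) <- contains code 113/625
  'd': [0/1 + 2/5*1/2, 0/1 + 2/5*3/5) = [1/5, 6/25)
  'f': [0/1 + 2/5*3/5, 0/1 + 2/5*1/1) = [6/25, 2/5)
  emit 'e', narrow to [4/25, 1/5)
Step 3: interval [4/25, 1/5), width = 1/5 - 4/25 = 1/25
  'c': [4/25 + 1/25*0/1, 4/25 + 1/25*2/5) = [4/25, 22/125)
  'e': [4/25 + 1/25*2/5, 4/25 + 1/25*1/2) = [22/125, 9/50)
  'd': [4/25 + 1/25*1/2, 4/25 + 1/25*3/5) = [9/50, 23/125) <- contains code 113/625
  'f': [4/25 + 1/25*3/5, 4/25 + 1/25*1/1) = [23/125, 1/5)
  emit 'd', narrow to [9/50, 23/125)

Answer: 9/50 23/125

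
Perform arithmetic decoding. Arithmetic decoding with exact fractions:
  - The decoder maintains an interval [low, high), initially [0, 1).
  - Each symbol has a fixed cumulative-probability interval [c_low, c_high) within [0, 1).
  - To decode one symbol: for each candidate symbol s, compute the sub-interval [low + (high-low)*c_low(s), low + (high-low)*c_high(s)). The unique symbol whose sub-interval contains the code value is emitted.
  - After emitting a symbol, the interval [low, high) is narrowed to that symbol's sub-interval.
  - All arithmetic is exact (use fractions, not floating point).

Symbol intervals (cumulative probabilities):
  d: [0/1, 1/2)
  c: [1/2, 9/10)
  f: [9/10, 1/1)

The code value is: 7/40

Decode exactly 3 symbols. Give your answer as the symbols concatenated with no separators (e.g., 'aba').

Answer: ddc

Derivation:
Step 1: interval [0/1, 1/1), width = 1/1 - 0/1 = 1/1
  'd': [0/1 + 1/1*0/1, 0/1 + 1/1*1/2) = [0/1, 1/2) <- contains code 7/40
  'c': [0/1 + 1/1*1/2, 0/1 + 1/1*9/10) = [1/2, 9/10)
  'f': [0/1 + 1/1*9/10, 0/1 + 1/1*1/1) = [9/10, 1/1)
  emit 'd', narrow to [0/1, 1/2)
Step 2: interval [0/1, 1/2), width = 1/2 - 0/1 = 1/2
  'd': [0/1 + 1/2*0/1, 0/1 + 1/2*1/2) = [0/1, 1/4) <- contains code 7/40
  'c': [0/1 + 1/2*1/2, 0/1 + 1/2*9/10) = [1/4, 9/20)
  'f': [0/1 + 1/2*9/10, 0/1 + 1/2*1/1) = [9/20, 1/2)
  emit 'd', narrow to [0/1, 1/4)
Step 3: interval [0/1, 1/4), width = 1/4 - 0/1 = 1/4
  'd': [0/1 + 1/4*0/1, 0/1 + 1/4*1/2) = [0/1, 1/8)
  'c': [0/1 + 1/4*1/2, 0/1 + 1/4*9/10) = [1/8, 9/40) <- contains code 7/40
  'f': [0/1 + 1/4*9/10, 0/1 + 1/4*1/1) = [9/40, 1/4)
  emit 'c', narrow to [1/8, 9/40)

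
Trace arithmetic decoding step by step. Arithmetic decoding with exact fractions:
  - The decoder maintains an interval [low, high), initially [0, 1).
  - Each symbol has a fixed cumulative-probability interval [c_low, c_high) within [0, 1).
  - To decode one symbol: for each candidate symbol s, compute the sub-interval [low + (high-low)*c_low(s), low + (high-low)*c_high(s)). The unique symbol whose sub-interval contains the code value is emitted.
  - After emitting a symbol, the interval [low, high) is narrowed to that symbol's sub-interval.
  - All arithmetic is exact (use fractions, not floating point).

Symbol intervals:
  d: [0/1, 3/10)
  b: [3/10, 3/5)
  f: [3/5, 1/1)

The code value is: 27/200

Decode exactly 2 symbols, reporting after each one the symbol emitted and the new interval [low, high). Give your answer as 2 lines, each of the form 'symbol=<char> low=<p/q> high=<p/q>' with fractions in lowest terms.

Answer: symbol=d low=0/1 high=3/10
symbol=b low=9/100 high=9/50

Derivation:
Step 1: interval [0/1, 1/1), width = 1/1 - 0/1 = 1/1
  'd': [0/1 + 1/1*0/1, 0/1 + 1/1*3/10) = [0/1, 3/10) <- contains code 27/200
  'b': [0/1 + 1/1*3/10, 0/1 + 1/1*3/5) = [3/10, 3/5)
  'f': [0/1 + 1/1*3/5, 0/1 + 1/1*1/1) = [3/5, 1/1)
  emit 'd', narrow to [0/1, 3/10)
Step 2: interval [0/1, 3/10), width = 3/10 - 0/1 = 3/10
  'd': [0/1 + 3/10*0/1, 0/1 + 3/10*3/10) = [0/1, 9/100)
  'b': [0/1 + 3/10*3/10, 0/1 + 3/10*3/5) = [9/100, 9/50) <- contains code 27/200
  'f': [0/1 + 3/10*3/5, 0/1 + 3/10*1/1) = [9/50, 3/10)
  emit 'b', narrow to [9/100, 9/50)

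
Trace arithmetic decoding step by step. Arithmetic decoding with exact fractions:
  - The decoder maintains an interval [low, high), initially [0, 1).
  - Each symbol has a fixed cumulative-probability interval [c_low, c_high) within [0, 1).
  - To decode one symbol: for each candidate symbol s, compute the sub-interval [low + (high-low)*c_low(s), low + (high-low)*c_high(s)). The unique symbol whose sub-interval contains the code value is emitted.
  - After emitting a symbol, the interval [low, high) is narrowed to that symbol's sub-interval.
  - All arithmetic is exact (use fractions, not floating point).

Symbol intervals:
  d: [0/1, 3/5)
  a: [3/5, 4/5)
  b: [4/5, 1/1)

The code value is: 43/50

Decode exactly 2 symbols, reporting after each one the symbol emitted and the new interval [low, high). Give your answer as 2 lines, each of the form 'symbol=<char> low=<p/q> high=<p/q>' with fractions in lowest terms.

Step 1: interval [0/1, 1/1), width = 1/1 - 0/1 = 1/1
  'd': [0/1 + 1/1*0/1, 0/1 + 1/1*3/5) = [0/1, 3/5)
  'a': [0/1 + 1/1*3/5, 0/1 + 1/1*4/5) = [3/5, 4/5)
  'b': [0/1 + 1/1*4/5, 0/1 + 1/1*1/1) = [4/5, 1/1) <- contains code 43/50
  emit 'b', narrow to [4/5, 1/1)
Step 2: interval [4/5, 1/1), width = 1/1 - 4/5 = 1/5
  'd': [4/5 + 1/5*0/1, 4/5 + 1/5*3/5) = [4/5, 23/25) <- contains code 43/50
  'a': [4/5 + 1/5*3/5, 4/5 + 1/5*4/5) = [23/25, 24/25)
  'b': [4/5 + 1/5*4/5, 4/5 + 1/5*1/1) = [24/25, 1/1)
  emit 'd', narrow to [4/5, 23/25)

Answer: symbol=b low=4/5 high=1/1
symbol=d low=4/5 high=23/25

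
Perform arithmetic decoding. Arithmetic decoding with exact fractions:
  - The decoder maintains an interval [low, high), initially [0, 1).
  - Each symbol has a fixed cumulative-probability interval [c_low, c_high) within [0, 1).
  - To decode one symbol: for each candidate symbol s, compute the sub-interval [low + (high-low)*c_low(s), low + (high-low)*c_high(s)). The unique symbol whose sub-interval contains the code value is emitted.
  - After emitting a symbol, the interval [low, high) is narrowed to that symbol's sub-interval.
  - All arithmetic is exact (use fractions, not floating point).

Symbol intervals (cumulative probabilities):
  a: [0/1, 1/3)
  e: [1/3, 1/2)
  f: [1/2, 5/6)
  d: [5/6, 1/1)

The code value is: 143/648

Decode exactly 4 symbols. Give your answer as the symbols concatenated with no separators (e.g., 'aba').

Step 1: interval [0/1, 1/1), width = 1/1 - 0/1 = 1/1
  'a': [0/1 + 1/1*0/1, 0/1 + 1/1*1/3) = [0/1, 1/3) <- contains code 143/648
  'e': [0/1 + 1/1*1/3, 0/1 + 1/1*1/2) = [1/3, 1/2)
  'f': [0/1 + 1/1*1/2, 0/1 + 1/1*5/6) = [1/2, 5/6)
  'd': [0/1 + 1/1*5/6, 0/1 + 1/1*1/1) = [5/6, 1/1)
  emit 'a', narrow to [0/1, 1/3)
Step 2: interval [0/1, 1/3), width = 1/3 - 0/1 = 1/3
  'a': [0/1 + 1/3*0/1, 0/1 + 1/3*1/3) = [0/1, 1/9)
  'e': [0/1 + 1/3*1/3, 0/1 + 1/3*1/2) = [1/9, 1/6)
  'f': [0/1 + 1/3*1/2, 0/1 + 1/3*5/6) = [1/6, 5/18) <- contains code 143/648
  'd': [0/1 + 1/3*5/6, 0/1 + 1/3*1/1) = [5/18, 1/3)
  emit 'f', narrow to [1/6, 5/18)
Step 3: interval [1/6, 5/18), width = 5/18 - 1/6 = 1/9
  'a': [1/6 + 1/9*0/1, 1/6 + 1/9*1/3) = [1/6, 11/54)
  'e': [1/6 + 1/9*1/3, 1/6 + 1/9*1/2) = [11/54, 2/9) <- contains code 143/648
  'f': [1/6 + 1/9*1/2, 1/6 + 1/9*5/6) = [2/9, 7/27)
  'd': [1/6 + 1/9*5/6, 1/6 + 1/9*1/1) = [7/27, 5/18)
  emit 'e', narrow to [11/54, 2/9)
Step 4: interval [11/54, 2/9), width = 2/9 - 11/54 = 1/54
  'a': [11/54 + 1/54*0/1, 11/54 + 1/54*1/3) = [11/54, 17/81)
  'e': [11/54 + 1/54*1/3, 11/54 + 1/54*1/2) = [17/81, 23/108)
  'f': [11/54 + 1/54*1/2, 11/54 + 1/54*5/6) = [23/108, 71/324)
  'd': [11/54 + 1/54*5/6, 11/54 + 1/54*1/1) = [71/324, 2/9) <- contains code 143/648
  emit 'd', narrow to [71/324, 2/9)

Answer: afed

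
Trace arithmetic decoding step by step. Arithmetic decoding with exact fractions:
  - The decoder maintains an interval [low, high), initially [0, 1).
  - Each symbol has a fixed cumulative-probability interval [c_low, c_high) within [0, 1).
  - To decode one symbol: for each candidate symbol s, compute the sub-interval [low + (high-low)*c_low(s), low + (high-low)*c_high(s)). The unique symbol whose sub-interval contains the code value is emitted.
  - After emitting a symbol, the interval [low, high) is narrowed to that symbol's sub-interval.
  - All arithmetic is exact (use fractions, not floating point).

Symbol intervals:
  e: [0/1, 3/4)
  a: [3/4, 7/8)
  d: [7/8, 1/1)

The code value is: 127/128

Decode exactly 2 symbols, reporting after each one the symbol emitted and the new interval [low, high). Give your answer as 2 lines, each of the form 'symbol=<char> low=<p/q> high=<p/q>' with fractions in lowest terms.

Step 1: interval [0/1, 1/1), width = 1/1 - 0/1 = 1/1
  'e': [0/1 + 1/1*0/1, 0/1 + 1/1*3/4) = [0/1, 3/4)
  'a': [0/1 + 1/1*3/4, 0/1 + 1/1*7/8) = [3/4, 7/8)
  'd': [0/1 + 1/1*7/8, 0/1 + 1/1*1/1) = [7/8, 1/1) <- contains code 127/128
  emit 'd', narrow to [7/8, 1/1)
Step 2: interval [7/8, 1/1), width = 1/1 - 7/8 = 1/8
  'e': [7/8 + 1/8*0/1, 7/8 + 1/8*3/4) = [7/8, 31/32)
  'a': [7/8 + 1/8*3/4, 7/8 + 1/8*7/8) = [31/32, 63/64)
  'd': [7/8 + 1/8*7/8, 7/8 + 1/8*1/1) = [63/64, 1/1) <- contains code 127/128
  emit 'd', narrow to [63/64, 1/1)

Answer: symbol=d low=7/8 high=1/1
symbol=d low=63/64 high=1/1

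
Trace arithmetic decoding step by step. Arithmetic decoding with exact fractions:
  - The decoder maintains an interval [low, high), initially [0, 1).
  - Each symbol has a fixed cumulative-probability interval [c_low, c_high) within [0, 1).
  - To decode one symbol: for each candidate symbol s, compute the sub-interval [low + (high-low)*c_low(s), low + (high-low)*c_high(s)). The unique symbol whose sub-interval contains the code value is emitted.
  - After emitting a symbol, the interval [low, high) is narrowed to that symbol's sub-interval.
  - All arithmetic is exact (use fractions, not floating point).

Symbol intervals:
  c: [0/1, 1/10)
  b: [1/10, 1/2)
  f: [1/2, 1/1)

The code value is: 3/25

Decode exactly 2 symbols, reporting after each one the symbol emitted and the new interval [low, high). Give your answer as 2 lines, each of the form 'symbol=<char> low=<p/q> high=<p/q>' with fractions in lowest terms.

Step 1: interval [0/1, 1/1), width = 1/1 - 0/1 = 1/1
  'c': [0/1 + 1/1*0/1, 0/1 + 1/1*1/10) = [0/1, 1/10)
  'b': [0/1 + 1/1*1/10, 0/1 + 1/1*1/2) = [1/10, 1/2) <- contains code 3/25
  'f': [0/1 + 1/1*1/2, 0/1 + 1/1*1/1) = [1/2, 1/1)
  emit 'b', narrow to [1/10, 1/2)
Step 2: interval [1/10, 1/2), width = 1/2 - 1/10 = 2/5
  'c': [1/10 + 2/5*0/1, 1/10 + 2/5*1/10) = [1/10, 7/50) <- contains code 3/25
  'b': [1/10 + 2/5*1/10, 1/10 + 2/5*1/2) = [7/50, 3/10)
  'f': [1/10 + 2/5*1/2, 1/10 + 2/5*1/1) = [3/10, 1/2)
  emit 'c', narrow to [1/10, 7/50)

Answer: symbol=b low=1/10 high=1/2
symbol=c low=1/10 high=7/50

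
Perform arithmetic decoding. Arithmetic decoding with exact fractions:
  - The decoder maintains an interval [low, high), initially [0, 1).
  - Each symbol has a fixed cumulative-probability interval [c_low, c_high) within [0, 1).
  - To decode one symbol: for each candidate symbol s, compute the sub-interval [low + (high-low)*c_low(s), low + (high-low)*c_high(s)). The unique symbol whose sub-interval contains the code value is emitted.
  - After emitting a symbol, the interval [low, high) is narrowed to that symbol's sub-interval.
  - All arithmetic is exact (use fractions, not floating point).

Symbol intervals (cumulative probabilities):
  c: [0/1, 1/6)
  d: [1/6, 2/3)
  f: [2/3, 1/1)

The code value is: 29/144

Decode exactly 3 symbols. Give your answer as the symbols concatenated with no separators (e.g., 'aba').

Step 1: interval [0/1, 1/1), width = 1/1 - 0/1 = 1/1
  'c': [0/1 + 1/1*0/1, 0/1 + 1/1*1/6) = [0/1, 1/6)
  'd': [0/1 + 1/1*1/6, 0/1 + 1/1*2/3) = [1/6, 2/3) <- contains code 29/144
  'f': [0/1 + 1/1*2/3, 0/1 + 1/1*1/1) = [2/3, 1/1)
  emit 'd', narrow to [1/6, 2/3)
Step 2: interval [1/6, 2/3), width = 2/3 - 1/6 = 1/2
  'c': [1/6 + 1/2*0/1, 1/6 + 1/2*1/6) = [1/6, 1/4) <- contains code 29/144
  'd': [1/6 + 1/2*1/6, 1/6 + 1/2*2/3) = [1/4, 1/2)
  'f': [1/6 + 1/2*2/3, 1/6 + 1/2*1/1) = [1/2, 2/3)
  emit 'c', narrow to [1/6, 1/4)
Step 3: interval [1/6, 1/4), width = 1/4 - 1/6 = 1/12
  'c': [1/6 + 1/12*0/1, 1/6 + 1/12*1/6) = [1/6, 13/72)
  'd': [1/6 + 1/12*1/6, 1/6 + 1/12*2/3) = [13/72, 2/9) <- contains code 29/144
  'f': [1/6 + 1/12*2/3, 1/6 + 1/12*1/1) = [2/9, 1/4)
  emit 'd', narrow to [13/72, 2/9)

Answer: dcd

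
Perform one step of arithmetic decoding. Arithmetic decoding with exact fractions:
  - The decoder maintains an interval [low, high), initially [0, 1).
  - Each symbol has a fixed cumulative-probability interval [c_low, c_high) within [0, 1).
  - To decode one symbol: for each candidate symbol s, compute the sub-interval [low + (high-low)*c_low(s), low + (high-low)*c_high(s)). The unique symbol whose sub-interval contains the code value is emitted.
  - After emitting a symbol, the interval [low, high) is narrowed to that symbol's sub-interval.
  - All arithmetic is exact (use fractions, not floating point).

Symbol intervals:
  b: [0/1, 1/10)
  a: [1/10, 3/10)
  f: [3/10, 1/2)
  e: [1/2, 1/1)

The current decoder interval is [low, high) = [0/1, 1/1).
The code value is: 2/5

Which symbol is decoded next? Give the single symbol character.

Interval width = high − low = 1/1 − 0/1 = 1/1
Scaled code = (code − low) / width = (2/5 − 0/1) / 1/1 = 2/5
  b: [0/1, 1/10) 
  a: [1/10, 3/10) 
  f: [3/10, 1/2) ← scaled code falls here ✓
  e: [1/2, 1/1) 

Answer: f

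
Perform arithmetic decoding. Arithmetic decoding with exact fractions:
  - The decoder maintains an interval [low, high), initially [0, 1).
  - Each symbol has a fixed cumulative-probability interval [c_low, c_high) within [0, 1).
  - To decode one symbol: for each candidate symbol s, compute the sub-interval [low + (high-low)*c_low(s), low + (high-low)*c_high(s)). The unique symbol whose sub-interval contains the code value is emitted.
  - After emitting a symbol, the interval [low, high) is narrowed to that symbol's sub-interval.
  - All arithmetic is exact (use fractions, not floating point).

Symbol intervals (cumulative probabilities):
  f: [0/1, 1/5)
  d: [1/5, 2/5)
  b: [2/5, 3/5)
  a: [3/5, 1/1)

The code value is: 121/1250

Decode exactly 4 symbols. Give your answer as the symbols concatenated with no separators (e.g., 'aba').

Answer: fbbf

Derivation:
Step 1: interval [0/1, 1/1), width = 1/1 - 0/1 = 1/1
  'f': [0/1 + 1/1*0/1, 0/1 + 1/1*1/5) = [0/1, 1/5) <- contains code 121/1250
  'd': [0/1 + 1/1*1/5, 0/1 + 1/1*2/5) = [1/5, 2/5)
  'b': [0/1 + 1/1*2/5, 0/1 + 1/1*3/5) = [2/5, 3/5)
  'a': [0/1 + 1/1*3/5, 0/1 + 1/1*1/1) = [3/5, 1/1)
  emit 'f', narrow to [0/1, 1/5)
Step 2: interval [0/1, 1/5), width = 1/5 - 0/1 = 1/5
  'f': [0/1 + 1/5*0/1, 0/1 + 1/5*1/5) = [0/1, 1/25)
  'd': [0/1 + 1/5*1/5, 0/1 + 1/5*2/5) = [1/25, 2/25)
  'b': [0/1 + 1/5*2/5, 0/1 + 1/5*3/5) = [2/25, 3/25) <- contains code 121/1250
  'a': [0/1 + 1/5*3/5, 0/1 + 1/5*1/1) = [3/25, 1/5)
  emit 'b', narrow to [2/25, 3/25)
Step 3: interval [2/25, 3/25), width = 3/25 - 2/25 = 1/25
  'f': [2/25 + 1/25*0/1, 2/25 + 1/25*1/5) = [2/25, 11/125)
  'd': [2/25 + 1/25*1/5, 2/25 + 1/25*2/5) = [11/125, 12/125)
  'b': [2/25 + 1/25*2/5, 2/25 + 1/25*3/5) = [12/125, 13/125) <- contains code 121/1250
  'a': [2/25 + 1/25*3/5, 2/25 + 1/25*1/1) = [13/125, 3/25)
  emit 'b', narrow to [12/125, 13/125)
Step 4: interval [12/125, 13/125), width = 13/125 - 12/125 = 1/125
  'f': [12/125 + 1/125*0/1, 12/125 + 1/125*1/5) = [12/125, 61/625) <- contains code 121/1250
  'd': [12/125 + 1/125*1/5, 12/125 + 1/125*2/5) = [61/625, 62/625)
  'b': [12/125 + 1/125*2/5, 12/125 + 1/125*3/5) = [62/625, 63/625)
  'a': [12/125 + 1/125*3/5, 12/125 + 1/125*1/1) = [63/625, 13/125)
  emit 'f', narrow to [12/125, 61/625)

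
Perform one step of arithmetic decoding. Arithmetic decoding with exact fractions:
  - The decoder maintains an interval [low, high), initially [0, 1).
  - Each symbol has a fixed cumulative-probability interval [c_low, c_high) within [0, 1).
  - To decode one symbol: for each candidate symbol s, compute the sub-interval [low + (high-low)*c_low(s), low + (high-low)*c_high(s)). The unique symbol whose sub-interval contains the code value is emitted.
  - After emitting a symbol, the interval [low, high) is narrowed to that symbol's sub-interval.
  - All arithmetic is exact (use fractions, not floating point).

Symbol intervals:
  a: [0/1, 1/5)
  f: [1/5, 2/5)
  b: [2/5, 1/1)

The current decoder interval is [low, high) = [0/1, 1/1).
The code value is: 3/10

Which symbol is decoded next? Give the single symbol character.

Interval width = high − low = 1/1 − 0/1 = 1/1
Scaled code = (code − low) / width = (3/10 − 0/1) / 1/1 = 3/10
  a: [0/1, 1/5) 
  f: [1/5, 2/5) ← scaled code falls here ✓
  b: [2/5, 1/1) 

Answer: f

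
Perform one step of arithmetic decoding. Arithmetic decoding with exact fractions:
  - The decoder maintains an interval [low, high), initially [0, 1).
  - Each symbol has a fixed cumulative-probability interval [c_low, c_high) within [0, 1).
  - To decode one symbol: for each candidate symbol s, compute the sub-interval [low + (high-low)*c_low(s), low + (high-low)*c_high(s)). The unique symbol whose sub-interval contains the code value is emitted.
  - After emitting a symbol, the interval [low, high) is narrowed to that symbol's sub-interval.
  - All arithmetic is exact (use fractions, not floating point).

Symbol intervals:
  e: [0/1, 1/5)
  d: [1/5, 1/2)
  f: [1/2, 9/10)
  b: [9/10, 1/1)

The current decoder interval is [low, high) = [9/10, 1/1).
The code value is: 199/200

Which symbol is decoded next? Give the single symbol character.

Interval width = high − low = 1/1 − 9/10 = 1/10
Scaled code = (code − low) / width = (199/200 − 9/10) / 1/10 = 19/20
  e: [0/1, 1/5) 
  d: [1/5, 1/2) 
  f: [1/2, 9/10) 
  b: [9/10, 1/1) ← scaled code falls here ✓

Answer: b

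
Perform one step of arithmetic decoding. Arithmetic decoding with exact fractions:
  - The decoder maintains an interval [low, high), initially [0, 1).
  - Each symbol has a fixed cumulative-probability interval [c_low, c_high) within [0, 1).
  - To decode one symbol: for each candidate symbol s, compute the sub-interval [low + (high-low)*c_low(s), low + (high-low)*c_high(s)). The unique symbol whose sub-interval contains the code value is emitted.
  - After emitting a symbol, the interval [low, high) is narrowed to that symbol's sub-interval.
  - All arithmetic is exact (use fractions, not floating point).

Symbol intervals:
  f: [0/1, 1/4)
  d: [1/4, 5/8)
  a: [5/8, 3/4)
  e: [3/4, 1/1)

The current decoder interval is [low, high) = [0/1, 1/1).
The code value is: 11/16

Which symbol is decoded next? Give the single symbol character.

Answer: a

Derivation:
Interval width = high − low = 1/1 − 0/1 = 1/1
Scaled code = (code − low) / width = (11/16 − 0/1) / 1/1 = 11/16
  f: [0/1, 1/4) 
  d: [1/4, 5/8) 
  a: [5/8, 3/4) ← scaled code falls here ✓
  e: [3/4, 1/1) 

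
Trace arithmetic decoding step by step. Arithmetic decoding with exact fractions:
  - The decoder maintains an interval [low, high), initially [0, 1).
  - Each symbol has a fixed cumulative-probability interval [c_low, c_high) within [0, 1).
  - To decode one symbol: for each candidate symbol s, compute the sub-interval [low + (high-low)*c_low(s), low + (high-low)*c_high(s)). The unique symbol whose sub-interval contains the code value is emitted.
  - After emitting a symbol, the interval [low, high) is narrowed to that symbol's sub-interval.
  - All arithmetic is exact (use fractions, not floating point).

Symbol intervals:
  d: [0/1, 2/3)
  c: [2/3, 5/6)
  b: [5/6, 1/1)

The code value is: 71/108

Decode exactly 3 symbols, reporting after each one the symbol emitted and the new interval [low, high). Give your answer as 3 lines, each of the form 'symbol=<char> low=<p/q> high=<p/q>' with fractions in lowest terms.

Step 1: interval [0/1, 1/1), width = 1/1 - 0/1 = 1/1
  'd': [0/1 + 1/1*0/1, 0/1 + 1/1*2/3) = [0/1, 2/3) <- contains code 71/108
  'c': [0/1 + 1/1*2/3, 0/1 + 1/1*5/6) = [2/3, 5/6)
  'b': [0/1 + 1/1*5/6, 0/1 + 1/1*1/1) = [5/6, 1/1)
  emit 'd', narrow to [0/1, 2/3)
Step 2: interval [0/1, 2/3), width = 2/3 - 0/1 = 2/3
  'd': [0/1 + 2/3*0/1, 0/1 + 2/3*2/3) = [0/1, 4/9)
  'c': [0/1 + 2/3*2/3, 0/1 + 2/3*5/6) = [4/9, 5/9)
  'b': [0/1 + 2/3*5/6, 0/1 + 2/3*1/1) = [5/9, 2/3) <- contains code 71/108
  emit 'b', narrow to [5/9, 2/3)
Step 3: interval [5/9, 2/3), width = 2/3 - 5/9 = 1/9
  'd': [5/9 + 1/9*0/1, 5/9 + 1/9*2/3) = [5/9, 17/27)
  'c': [5/9 + 1/9*2/3, 5/9 + 1/9*5/6) = [17/27, 35/54)
  'b': [5/9 + 1/9*5/6, 5/9 + 1/9*1/1) = [35/54, 2/3) <- contains code 71/108
  emit 'b', narrow to [35/54, 2/3)

Answer: symbol=d low=0/1 high=2/3
symbol=b low=5/9 high=2/3
symbol=b low=35/54 high=2/3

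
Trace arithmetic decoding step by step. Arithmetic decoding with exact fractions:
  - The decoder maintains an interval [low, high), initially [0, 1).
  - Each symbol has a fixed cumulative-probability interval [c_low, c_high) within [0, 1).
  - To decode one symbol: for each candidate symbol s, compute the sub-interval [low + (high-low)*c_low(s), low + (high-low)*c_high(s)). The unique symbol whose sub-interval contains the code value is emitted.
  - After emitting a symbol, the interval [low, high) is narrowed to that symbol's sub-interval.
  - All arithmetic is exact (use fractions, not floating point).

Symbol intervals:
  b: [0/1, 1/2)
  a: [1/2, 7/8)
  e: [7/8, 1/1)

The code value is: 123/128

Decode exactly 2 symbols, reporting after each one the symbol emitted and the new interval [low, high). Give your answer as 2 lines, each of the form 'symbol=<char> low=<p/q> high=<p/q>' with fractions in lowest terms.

Answer: symbol=e low=7/8 high=1/1
symbol=a low=15/16 high=63/64

Derivation:
Step 1: interval [0/1, 1/1), width = 1/1 - 0/1 = 1/1
  'b': [0/1 + 1/1*0/1, 0/1 + 1/1*1/2) = [0/1, 1/2)
  'a': [0/1 + 1/1*1/2, 0/1 + 1/1*7/8) = [1/2, 7/8)
  'e': [0/1 + 1/1*7/8, 0/1 + 1/1*1/1) = [7/8, 1/1) <- contains code 123/128
  emit 'e', narrow to [7/8, 1/1)
Step 2: interval [7/8, 1/1), width = 1/1 - 7/8 = 1/8
  'b': [7/8 + 1/8*0/1, 7/8 + 1/8*1/2) = [7/8, 15/16)
  'a': [7/8 + 1/8*1/2, 7/8 + 1/8*7/8) = [15/16, 63/64) <- contains code 123/128
  'e': [7/8 + 1/8*7/8, 7/8 + 1/8*1/1) = [63/64, 1/1)
  emit 'a', narrow to [15/16, 63/64)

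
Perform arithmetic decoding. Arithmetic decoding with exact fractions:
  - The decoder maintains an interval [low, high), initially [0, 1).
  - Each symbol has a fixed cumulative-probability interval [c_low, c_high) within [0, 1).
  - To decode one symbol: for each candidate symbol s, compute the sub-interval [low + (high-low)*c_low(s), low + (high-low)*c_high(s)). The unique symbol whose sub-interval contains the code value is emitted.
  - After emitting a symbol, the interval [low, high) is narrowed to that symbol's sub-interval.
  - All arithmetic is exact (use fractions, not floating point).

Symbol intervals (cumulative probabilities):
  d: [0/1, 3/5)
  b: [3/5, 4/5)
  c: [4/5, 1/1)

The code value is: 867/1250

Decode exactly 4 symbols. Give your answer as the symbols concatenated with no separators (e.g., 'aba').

Step 1: interval [0/1, 1/1), width = 1/1 - 0/1 = 1/1
  'd': [0/1 + 1/1*0/1, 0/1 + 1/1*3/5) = [0/1, 3/5)
  'b': [0/1 + 1/1*3/5, 0/1 + 1/1*4/5) = [3/5, 4/5) <- contains code 867/1250
  'c': [0/1 + 1/1*4/5, 0/1 + 1/1*1/1) = [4/5, 1/1)
  emit 'b', narrow to [3/5, 4/5)
Step 2: interval [3/5, 4/5), width = 4/5 - 3/5 = 1/5
  'd': [3/5 + 1/5*0/1, 3/5 + 1/5*3/5) = [3/5, 18/25) <- contains code 867/1250
  'b': [3/5 + 1/5*3/5, 3/5 + 1/5*4/5) = [18/25, 19/25)
  'c': [3/5 + 1/5*4/5, 3/5 + 1/5*1/1) = [19/25, 4/5)
  emit 'd', narrow to [3/5, 18/25)
Step 3: interval [3/5, 18/25), width = 18/25 - 3/5 = 3/25
  'd': [3/5 + 3/25*0/1, 3/5 + 3/25*3/5) = [3/5, 84/125)
  'b': [3/5 + 3/25*3/5, 3/5 + 3/25*4/5) = [84/125, 87/125) <- contains code 867/1250
  'c': [3/5 + 3/25*4/5, 3/5 + 3/25*1/1) = [87/125, 18/25)
  emit 'b', narrow to [84/125, 87/125)
Step 4: interval [84/125, 87/125), width = 87/125 - 84/125 = 3/125
  'd': [84/125 + 3/125*0/1, 84/125 + 3/125*3/5) = [84/125, 429/625)
  'b': [84/125 + 3/125*3/5, 84/125 + 3/125*4/5) = [429/625, 432/625)
  'c': [84/125 + 3/125*4/5, 84/125 + 3/125*1/1) = [432/625, 87/125) <- contains code 867/1250
  emit 'c', narrow to [432/625, 87/125)

Answer: bdbc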